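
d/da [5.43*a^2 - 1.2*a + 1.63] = 10.86*a - 1.2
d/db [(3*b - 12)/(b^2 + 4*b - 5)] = 3*(b^2 + 4*b - 2*(b - 4)*(b + 2) - 5)/(b^2 + 4*b - 5)^2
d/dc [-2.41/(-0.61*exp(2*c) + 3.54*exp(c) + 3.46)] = (8.5314 - 2.9402*exp(c))*exp(c)/(-0.61*exp(2*c) + 3.54*exp(c) + 3.46)^2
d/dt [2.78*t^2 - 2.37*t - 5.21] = 5.56*t - 2.37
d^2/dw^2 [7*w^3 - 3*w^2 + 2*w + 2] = 42*w - 6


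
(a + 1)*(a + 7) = a^2 + 8*a + 7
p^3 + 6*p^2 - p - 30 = (p - 2)*(p + 3)*(p + 5)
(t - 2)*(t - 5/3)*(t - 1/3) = t^3 - 4*t^2 + 41*t/9 - 10/9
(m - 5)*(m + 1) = m^2 - 4*m - 5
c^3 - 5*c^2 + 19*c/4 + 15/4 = (c - 3)*(c - 5/2)*(c + 1/2)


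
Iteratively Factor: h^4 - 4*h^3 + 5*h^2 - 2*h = (h - 1)*(h^3 - 3*h^2 + 2*h) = h*(h - 1)*(h^2 - 3*h + 2) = h*(h - 2)*(h - 1)*(h - 1)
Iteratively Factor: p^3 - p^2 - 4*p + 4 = (p - 2)*(p^2 + p - 2) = (p - 2)*(p - 1)*(p + 2)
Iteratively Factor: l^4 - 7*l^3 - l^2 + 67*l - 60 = (l + 3)*(l^3 - 10*l^2 + 29*l - 20) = (l - 5)*(l + 3)*(l^2 - 5*l + 4) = (l - 5)*(l - 4)*(l + 3)*(l - 1)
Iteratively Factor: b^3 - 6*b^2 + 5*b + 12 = (b - 4)*(b^2 - 2*b - 3) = (b - 4)*(b + 1)*(b - 3)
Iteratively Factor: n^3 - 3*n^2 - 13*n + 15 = (n + 3)*(n^2 - 6*n + 5) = (n - 5)*(n + 3)*(n - 1)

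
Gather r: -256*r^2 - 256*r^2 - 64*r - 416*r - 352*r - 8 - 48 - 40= -512*r^2 - 832*r - 96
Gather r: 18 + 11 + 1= 30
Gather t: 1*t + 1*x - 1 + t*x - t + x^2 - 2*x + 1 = t*x + x^2 - x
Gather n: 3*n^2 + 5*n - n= 3*n^2 + 4*n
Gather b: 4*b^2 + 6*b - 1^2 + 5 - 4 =4*b^2 + 6*b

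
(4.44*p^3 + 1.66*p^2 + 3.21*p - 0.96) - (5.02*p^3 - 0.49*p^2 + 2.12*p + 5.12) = -0.579999999999999*p^3 + 2.15*p^2 + 1.09*p - 6.08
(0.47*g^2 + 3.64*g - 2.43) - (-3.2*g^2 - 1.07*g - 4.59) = 3.67*g^2 + 4.71*g + 2.16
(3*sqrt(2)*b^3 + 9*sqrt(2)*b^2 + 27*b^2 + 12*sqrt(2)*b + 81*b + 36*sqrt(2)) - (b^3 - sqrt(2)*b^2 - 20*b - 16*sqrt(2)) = -b^3 + 3*sqrt(2)*b^3 + 10*sqrt(2)*b^2 + 27*b^2 + 12*sqrt(2)*b + 101*b + 52*sqrt(2)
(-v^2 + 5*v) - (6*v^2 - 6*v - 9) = -7*v^2 + 11*v + 9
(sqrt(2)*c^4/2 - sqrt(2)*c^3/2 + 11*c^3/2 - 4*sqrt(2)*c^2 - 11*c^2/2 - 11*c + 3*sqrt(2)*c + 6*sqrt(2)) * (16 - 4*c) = -2*sqrt(2)*c^5 - 22*c^4 + 10*sqrt(2)*c^4 + 8*sqrt(2)*c^3 + 110*c^3 - 76*sqrt(2)*c^2 - 44*c^2 - 176*c + 24*sqrt(2)*c + 96*sqrt(2)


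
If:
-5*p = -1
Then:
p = 1/5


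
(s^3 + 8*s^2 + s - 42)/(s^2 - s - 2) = (s^2 + 10*s + 21)/(s + 1)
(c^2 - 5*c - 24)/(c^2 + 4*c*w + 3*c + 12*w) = (c - 8)/(c + 4*w)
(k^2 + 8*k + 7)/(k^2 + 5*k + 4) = (k + 7)/(k + 4)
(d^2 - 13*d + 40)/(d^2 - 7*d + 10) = (d - 8)/(d - 2)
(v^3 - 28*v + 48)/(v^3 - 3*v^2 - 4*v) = (v^2 + 4*v - 12)/(v*(v + 1))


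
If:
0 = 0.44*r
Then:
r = 0.00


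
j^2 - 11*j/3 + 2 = (j - 3)*(j - 2/3)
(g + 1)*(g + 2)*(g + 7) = g^3 + 10*g^2 + 23*g + 14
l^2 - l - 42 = (l - 7)*(l + 6)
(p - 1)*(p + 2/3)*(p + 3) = p^3 + 8*p^2/3 - 5*p/3 - 2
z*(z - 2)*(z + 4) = z^3 + 2*z^2 - 8*z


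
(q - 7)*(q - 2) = q^2 - 9*q + 14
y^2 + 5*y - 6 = (y - 1)*(y + 6)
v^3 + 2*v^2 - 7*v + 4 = (v - 1)^2*(v + 4)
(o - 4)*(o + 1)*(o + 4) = o^3 + o^2 - 16*o - 16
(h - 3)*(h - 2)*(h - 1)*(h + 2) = h^4 - 4*h^3 - h^2 + 16*h - 12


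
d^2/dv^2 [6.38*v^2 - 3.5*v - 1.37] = 12.7600000000000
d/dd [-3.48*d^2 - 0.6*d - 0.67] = -6.96*d - 0.6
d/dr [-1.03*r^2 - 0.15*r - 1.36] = -2.06*r - 0.15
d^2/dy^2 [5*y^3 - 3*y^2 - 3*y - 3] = 30*y - 6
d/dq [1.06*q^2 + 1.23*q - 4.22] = 2.12*q + 1.23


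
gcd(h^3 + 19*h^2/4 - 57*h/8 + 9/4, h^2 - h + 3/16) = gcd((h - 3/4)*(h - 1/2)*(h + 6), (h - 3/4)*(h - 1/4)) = h - 3/4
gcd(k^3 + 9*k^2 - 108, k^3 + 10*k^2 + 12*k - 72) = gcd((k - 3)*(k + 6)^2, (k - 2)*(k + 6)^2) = k^2 + 12*k + 36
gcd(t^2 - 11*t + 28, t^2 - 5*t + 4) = t - 4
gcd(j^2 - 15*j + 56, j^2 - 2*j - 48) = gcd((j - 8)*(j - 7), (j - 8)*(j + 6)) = j - 8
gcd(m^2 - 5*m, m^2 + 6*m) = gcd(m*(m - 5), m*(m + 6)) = m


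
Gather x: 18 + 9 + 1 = 28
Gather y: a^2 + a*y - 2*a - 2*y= a^2 - 2*a + y*(a - 2)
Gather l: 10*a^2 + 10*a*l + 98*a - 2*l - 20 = 10*a^2 + 98*a + l*(10*a - 2) - 20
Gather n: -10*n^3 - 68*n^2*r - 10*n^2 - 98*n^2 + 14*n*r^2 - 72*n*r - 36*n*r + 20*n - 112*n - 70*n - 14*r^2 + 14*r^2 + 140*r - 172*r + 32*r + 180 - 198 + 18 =-10*n^3 + n^2*(-68*r - 108) + n*(14*r^2 - 108*r - 162)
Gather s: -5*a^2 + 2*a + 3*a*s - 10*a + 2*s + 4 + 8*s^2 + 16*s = -5*a^2 - 8*a + 8*s^2 + s*(3*a + 18) + 4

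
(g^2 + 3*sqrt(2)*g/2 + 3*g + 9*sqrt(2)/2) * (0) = 0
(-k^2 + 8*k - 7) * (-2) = 2*k^2 - 16*k + 14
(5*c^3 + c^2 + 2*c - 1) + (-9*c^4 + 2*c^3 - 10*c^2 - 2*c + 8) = -9*c^4 + 7*c^3 - 9*c^2 + 7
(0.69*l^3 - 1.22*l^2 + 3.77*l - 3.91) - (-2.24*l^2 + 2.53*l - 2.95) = 0.69*l^3 + 1.02*l^2 + 1.24*l - 0.96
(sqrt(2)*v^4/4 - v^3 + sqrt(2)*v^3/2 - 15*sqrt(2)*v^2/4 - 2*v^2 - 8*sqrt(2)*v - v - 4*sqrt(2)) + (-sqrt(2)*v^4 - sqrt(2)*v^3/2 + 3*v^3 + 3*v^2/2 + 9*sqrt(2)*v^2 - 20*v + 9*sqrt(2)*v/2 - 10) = -3*sqrt(2)*v^4/4 + 2*v^3 - v^2/2 + 21*sqrt(2)*v^2/4 - 21*v - 7*sqrt(2)*v/2 - 10 - 4*sqrt(2)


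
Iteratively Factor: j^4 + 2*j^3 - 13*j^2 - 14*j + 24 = (j - 1)*(j^3 + 3*j^2 - 10*j - 24) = (j - 3)*(j - 1)*(j^2 + 6*j + 8) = (j - 3)*(j - 1)*(j + 2)*(j + 4)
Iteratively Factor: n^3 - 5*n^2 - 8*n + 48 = (n + 3)*(n^2 - 8*n + 16) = (n - 4)*(n + 3)*(n - 4)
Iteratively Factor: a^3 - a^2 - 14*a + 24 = (a - 2)*(a^2 + a - 12) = (a - 2)*(a + 4)*(a - 3)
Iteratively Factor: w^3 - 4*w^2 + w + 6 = (w - 2)*(w^2 - 2*w - 3) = (w - 3)*(w - 2)*(w + 1)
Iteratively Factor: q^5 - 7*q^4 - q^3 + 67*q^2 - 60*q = (q)*(q^4 - 7*q^3 - q^2 + 67*q - 60) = q*(q - 5)*(q^3 - 2*q^2 - 11*q + 12) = q*(q - 5)*(q - 4)*(q^2 + 2*q - 3) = q*(q - 5)*(q - 4)*(q + 3)*(q - 1)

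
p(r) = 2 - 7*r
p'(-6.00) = -7.00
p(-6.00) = 44.00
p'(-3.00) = -7.00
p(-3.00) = 23.00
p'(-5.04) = -7.00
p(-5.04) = 37.28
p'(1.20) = -7.00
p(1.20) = -6.40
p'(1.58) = -7.00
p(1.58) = -9.06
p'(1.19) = -7.00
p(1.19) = -6.33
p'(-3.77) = -7.00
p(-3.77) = 28.39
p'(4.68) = -7.00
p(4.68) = -30.76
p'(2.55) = -7.00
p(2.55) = -15.85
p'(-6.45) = -7.00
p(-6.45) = 47.15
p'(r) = -7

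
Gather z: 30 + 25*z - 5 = 25*z + 25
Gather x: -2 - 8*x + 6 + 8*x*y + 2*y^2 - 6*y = x*(8*y - 8) + 2*y^2 - 6*y + 4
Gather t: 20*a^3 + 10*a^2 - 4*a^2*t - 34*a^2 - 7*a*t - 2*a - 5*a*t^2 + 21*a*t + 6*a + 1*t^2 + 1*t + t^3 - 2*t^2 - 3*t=20*a^3 - 24*a^2 + 4*a + t^3 + t^2*(-5*a - 1) + t*(-4*a^2 + 14*a - 2)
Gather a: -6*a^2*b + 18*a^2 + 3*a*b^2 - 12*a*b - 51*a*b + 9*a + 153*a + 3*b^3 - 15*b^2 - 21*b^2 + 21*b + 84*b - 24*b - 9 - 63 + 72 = a^2*(18 - 6*b) + a*(3*b^2 - 63*b + 162) + 3*b^3 - 36*b^2 + 81*b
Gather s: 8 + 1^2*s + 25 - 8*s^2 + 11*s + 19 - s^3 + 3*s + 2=-s^3 - 8*s^2 + 15*s + 54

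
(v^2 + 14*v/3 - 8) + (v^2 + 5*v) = 2*v^2 + 29*v/3 - 8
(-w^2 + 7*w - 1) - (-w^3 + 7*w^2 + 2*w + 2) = w^3 - 8*w^2 + 5*w - 3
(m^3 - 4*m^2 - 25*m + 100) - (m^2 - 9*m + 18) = m^3 - 5*m^2 - 16*m + 82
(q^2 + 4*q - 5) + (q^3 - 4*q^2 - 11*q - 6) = q^3 - 3*q^2 - 7*q - 11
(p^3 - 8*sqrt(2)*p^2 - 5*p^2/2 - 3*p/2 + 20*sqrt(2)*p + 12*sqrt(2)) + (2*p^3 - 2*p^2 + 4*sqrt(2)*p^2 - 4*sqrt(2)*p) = 3*p^3 - 4*sqrt(2)*p^2 - 9*p^2/2 - 3*p/2 + 16*sqrt(2)*p + 12*sqrt(2)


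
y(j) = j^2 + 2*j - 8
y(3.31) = 9.58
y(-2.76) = -5.90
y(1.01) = -4.96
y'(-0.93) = 0.14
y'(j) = 2*j + 2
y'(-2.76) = -3.52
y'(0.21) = 2.42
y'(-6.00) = -10.00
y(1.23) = -4.03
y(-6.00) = 16.00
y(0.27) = -7.39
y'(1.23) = 4.46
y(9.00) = 91.00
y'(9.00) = 20.00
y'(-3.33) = -4.66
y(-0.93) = -9.00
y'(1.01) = 4.02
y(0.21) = -7.54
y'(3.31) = 8.62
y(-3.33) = -3.57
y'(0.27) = 2.54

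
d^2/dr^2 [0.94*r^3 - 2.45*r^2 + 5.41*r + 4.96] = 5.64*r - 4.9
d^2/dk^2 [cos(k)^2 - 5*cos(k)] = 5*cos(k) - 2*cos(2*k)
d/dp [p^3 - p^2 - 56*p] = 3*p^2 - 2*p - 56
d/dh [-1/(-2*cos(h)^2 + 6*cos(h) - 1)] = 2*(2*cos(h) - 3)*sin(h)/(-6*cos(h) + cos(2*h) + 2)^2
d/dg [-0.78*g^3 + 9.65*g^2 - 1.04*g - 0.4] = -2.34*g^2 + 19.3*g - 1.04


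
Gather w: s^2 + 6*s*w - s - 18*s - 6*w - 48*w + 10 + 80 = s^2 - 19*s + w*(6*s - 54) + 90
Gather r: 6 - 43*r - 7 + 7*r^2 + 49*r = 7*r^2 + 6*r - 1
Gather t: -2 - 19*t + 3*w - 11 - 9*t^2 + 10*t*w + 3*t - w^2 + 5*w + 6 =-9*t^2 + t*(10*w - 16) - w^2 + 8*w - 7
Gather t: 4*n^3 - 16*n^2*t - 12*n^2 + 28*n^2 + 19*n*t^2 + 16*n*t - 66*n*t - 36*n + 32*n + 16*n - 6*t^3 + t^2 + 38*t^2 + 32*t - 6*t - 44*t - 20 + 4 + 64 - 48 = 4*n^3 + 16*n^2 + 12*n - 6*t^3 + t^2*(19*n + 39) + t*(-16*n^2 - 50*n - 18)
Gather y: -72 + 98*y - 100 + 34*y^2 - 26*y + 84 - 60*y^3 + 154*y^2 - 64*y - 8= -60*y^3 + 188*y^2 + 8*y - 96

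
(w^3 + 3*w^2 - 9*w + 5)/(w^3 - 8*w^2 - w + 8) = (w^2 + 4*w - 5)/(w^2 - 7*w - 8)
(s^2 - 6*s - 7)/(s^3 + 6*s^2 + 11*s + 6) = (s - 7)/(s^2 + 5*s + 6)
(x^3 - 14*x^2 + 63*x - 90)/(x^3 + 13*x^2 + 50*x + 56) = (x^3 - 14*x^2 + 63*x - 90)/(x^3 + 13*x^2 + 50*x + 56)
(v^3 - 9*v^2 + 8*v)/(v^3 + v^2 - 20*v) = (v^2 - 9*v + 8)/(v^2 + v - 20)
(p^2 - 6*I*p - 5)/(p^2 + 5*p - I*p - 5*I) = (p - 5*I)/(p + 5)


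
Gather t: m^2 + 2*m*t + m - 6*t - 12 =m^2 + m + t*(2*m - 6) - 12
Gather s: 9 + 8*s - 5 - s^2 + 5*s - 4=-s^2 + 13*s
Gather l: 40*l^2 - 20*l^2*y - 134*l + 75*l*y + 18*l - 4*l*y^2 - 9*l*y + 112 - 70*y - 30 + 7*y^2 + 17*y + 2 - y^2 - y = l^2*(40 - 20*y) + l*(-4*y^2 + 66*y - 116) + 6*y^2 - 54*y + 84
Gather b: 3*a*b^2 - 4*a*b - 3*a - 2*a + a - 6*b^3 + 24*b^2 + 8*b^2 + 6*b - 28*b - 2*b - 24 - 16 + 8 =-4*a - 6*b^3 + b^2*(3*a + 32) + b*(-4*a - 24) - 32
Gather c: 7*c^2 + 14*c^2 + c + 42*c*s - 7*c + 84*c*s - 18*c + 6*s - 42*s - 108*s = 21*c^2 + c*(126*s - 24) - 144*s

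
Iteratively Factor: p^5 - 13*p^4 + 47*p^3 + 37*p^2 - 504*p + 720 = (p - 5)*(p^4 - 8*p^3 + 7*p^2 + 72*p - 144) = (p - 5)*(p - 4)*(p^3 - 4*p^2 - 9*p + 36) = (p - 5)*(p - 4)*(p - 3)*(p^2 - p - 12) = (p - 5)*(p - 4)*(p - 3)*(p + 3)*(p - 4)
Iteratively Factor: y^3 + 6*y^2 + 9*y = (y)*(y^2 + 6*y + 9) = y*(y + 3)*(y + 3)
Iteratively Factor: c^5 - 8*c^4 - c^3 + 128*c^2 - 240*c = (c - 4)*(c^4 - 4*c^3 - 17*c^2 + 60*c) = (c - 4)*(c + 4)*(c^3 - 8*c^2 + 15*c) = (c - 5)*(c - 4)*(c + 4)*(c^2 - 3*c) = c*(c - 5)*(c - 4)*(c + 4)*(c - 3)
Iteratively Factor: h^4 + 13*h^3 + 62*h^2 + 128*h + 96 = (h + 3)*(h^3 + 10*h^2 + 32*h + 32) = (h + 3)*(h + 4)*(h^2 + 6*h + 8) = (h + 3)*(h + 4)^2*(h + 2)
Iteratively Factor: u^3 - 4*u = (u)*(u^2 - 4) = u*(u + 2)*(u - 2)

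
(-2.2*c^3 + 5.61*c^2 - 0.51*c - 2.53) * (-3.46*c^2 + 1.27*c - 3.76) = 7.612*c^5 - 22.2046*c^4 + 17.1613*c^3 - 12.9875*c^2 - 1.2955*c + 9.5128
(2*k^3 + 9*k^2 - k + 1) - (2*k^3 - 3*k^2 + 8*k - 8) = 12*k^2 - 9*k + 9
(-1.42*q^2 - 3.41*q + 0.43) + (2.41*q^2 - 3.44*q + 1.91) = 0.99*q^2 - 6.85*q + 2.34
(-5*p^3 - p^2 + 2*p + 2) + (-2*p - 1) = -5*p^3 - p^2 + 1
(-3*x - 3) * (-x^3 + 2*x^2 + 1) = 3*x^4 - 3*x^3 - 6*x^2 - 3*x - 3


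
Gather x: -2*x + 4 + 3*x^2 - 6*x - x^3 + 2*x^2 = -x^3 + 5*x^2 - 8*x + 4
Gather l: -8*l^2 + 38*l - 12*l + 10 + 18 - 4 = -8*l^2 + 26*l + 24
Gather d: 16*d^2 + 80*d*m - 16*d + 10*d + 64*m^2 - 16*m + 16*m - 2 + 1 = 16*d^2 + d*(80*m - 6) + 64*m^2 - 1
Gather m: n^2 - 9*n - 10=n^2 - 9*n - 10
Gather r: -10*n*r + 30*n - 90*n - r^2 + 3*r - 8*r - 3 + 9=-60*n - r^2 + r*(-10*n - 5) + 6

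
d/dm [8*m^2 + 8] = 16*m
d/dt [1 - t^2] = -2*t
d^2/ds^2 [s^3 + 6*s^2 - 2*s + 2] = 6*s + 12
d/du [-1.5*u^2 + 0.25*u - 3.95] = 0.25 - 3.0*u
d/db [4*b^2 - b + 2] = 8*b - 1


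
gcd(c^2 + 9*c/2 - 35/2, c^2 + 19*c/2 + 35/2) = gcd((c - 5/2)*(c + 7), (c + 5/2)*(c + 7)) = c + 7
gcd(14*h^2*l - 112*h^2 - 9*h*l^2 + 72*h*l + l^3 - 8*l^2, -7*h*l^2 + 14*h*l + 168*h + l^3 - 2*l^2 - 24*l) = 7*h - l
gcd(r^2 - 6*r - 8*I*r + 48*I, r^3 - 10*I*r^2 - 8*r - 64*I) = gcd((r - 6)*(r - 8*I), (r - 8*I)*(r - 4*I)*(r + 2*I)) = r - 8*I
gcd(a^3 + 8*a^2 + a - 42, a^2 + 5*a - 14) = a^2 + 5*a - 14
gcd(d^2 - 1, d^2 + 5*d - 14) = 1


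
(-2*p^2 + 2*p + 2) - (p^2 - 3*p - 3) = -3*p^2 + 5*p + 5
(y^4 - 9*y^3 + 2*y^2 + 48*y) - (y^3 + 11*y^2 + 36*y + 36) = y^4 - 10*y^3 - 9*y^2 + 12*y - 36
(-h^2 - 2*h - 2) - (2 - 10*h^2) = 9*h^2 - 2*h - 4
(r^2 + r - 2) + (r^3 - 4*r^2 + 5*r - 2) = r^3 - 3*r^2 + 6*r - 4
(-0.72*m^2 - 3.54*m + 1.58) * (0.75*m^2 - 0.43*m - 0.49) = -0.54*m^4 - 2.3454*m^3 + 3.06*m^2 + 1.0552*m - 0.7742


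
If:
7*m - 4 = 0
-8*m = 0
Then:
No Solution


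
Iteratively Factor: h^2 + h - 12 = (h - 3)*(h + 4)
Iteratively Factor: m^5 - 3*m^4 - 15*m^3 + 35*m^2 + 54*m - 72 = (m - 1)*(m^4 - 2*m^3 - 17*m^2 + 18*m + 72) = (m - 1)*(m + 2)*(m^3 - 4*m^2 - 9*m + 36) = (m - 4)*(m - 1)*(m + 2)*(m^2 - 9) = (m - 4)*(m - 3)*(m - 1)*(m + 2)*(m + 3)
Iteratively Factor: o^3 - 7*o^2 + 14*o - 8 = (o - 2)*(o^2 - 5*o + 4) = (o - 2)*(o - 1)*(o - 4)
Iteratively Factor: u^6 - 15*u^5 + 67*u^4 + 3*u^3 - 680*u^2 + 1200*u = (u - 4)*(u^5 - 11*u^4 + 23*u^3 + 95*u^2 - 300*u) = (u - 4)^2*(u^4 - 7*u^3 - 5*u^2 + 75*u) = (u - 5)*(u - 4)^2*(u^3 - 2*u^2 - 15*u) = u*(u - 5)*(u - 4)^2*(u^2 - 2*u - 15) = u*(u - 5)*(u - 4)^2*(u + 3)*(u - 5)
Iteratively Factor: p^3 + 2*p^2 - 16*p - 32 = (p + 2)*(p^2 - 16) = (p + 2)*(p + 4)*(p - 4)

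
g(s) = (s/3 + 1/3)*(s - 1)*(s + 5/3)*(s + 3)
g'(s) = (s/3 + 1/3)*(s - 1)*(s + 5/3) + (s/3 + 1/3)*(s - 1)*(s + 3) + (s/3 + 1/3)*(s + 5/3)*(s + 3) + (s - 1)*(s + 5/3)*(s + 3)/3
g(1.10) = 0.79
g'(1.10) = 8.80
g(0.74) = -1.36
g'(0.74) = 3.51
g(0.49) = -1.91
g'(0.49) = 1.03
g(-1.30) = 0.14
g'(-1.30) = -0.06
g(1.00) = 0.00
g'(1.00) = 7.11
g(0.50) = -1.90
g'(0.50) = 1.11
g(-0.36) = -1.00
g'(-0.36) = -1.97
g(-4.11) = 14.37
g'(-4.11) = -26.25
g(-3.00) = 0.00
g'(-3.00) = -3.56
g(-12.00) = 4433.00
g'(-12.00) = -1665.56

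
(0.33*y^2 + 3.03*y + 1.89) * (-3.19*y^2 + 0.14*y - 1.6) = -1.0527*y^4 - 9.6195*y^3 - 6.1329*y^2 - 4.5834*y - 3.024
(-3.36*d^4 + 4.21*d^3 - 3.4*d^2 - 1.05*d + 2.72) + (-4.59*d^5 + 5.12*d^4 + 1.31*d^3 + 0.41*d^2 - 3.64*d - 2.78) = -4.59*d^5 + 1.76*d^4 + 5.52*d^3 - 2.99*d^2 - 4.69*d - 0.0599999999999996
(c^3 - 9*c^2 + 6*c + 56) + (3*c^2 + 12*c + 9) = c^3 - 6*c^2 + 18*c + 65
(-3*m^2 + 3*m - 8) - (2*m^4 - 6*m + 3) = -2*m^4 - 3*m^2 + 9*m - 11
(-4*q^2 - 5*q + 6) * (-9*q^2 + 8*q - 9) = 36*q^4 + 13*q^3 - 58*q^2 + 93*q - 54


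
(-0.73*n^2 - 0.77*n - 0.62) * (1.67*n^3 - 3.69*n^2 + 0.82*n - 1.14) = -1.2191*n^5 + 1.4078*n^4 + 1.2073*n^3 + 2.4886*n^2 + 0.3694*n + 0.7068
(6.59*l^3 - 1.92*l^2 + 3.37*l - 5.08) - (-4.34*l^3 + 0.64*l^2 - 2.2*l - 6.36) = 10.93*l^3 - 2.56*l^2 + 5.57*l + 1.28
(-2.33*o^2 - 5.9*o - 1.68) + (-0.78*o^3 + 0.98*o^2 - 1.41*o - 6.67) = -0.78*o^3 - 1.35*o^2 - 7.31*o - 8.35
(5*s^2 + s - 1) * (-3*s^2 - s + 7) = -15*s^4 - 8*s^3 + 37*s^2 + 8*s - 7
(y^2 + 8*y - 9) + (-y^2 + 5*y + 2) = 13*y - 7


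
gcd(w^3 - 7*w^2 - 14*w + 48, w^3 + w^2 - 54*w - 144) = w^2 - 5*w - 24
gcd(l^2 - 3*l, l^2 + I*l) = l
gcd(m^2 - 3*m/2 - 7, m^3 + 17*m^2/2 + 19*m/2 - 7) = m + 2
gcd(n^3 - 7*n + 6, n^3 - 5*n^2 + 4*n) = n - 1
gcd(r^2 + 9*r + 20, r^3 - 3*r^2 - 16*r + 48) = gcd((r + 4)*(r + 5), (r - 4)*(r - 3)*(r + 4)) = r + 4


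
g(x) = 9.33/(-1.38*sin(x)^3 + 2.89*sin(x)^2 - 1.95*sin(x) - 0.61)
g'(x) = 9.33*(4.14*sin(x)^2*cos(x) - 5.78*sin(x)*cos(x) + 1.95*cos(x))/(-1.38*sin(x)^3 + 2.89*sin(x)^2 - 1.95*sin(x) - 0.61)^2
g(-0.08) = -21.45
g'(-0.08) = 119.84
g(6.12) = -44.22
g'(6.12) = 619.97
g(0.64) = -8.99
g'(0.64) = -0.18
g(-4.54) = -8.92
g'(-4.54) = -0.40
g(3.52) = 16.24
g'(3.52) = -122.18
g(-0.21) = -142.63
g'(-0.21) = 7111.17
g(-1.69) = 1.69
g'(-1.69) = -0.43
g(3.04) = -11.97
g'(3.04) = -21.48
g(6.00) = 48.95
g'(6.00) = 958.86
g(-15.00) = 4.13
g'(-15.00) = -10.35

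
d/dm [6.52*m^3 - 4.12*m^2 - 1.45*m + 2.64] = 19.56*m^2 - 8.24*m - 1.45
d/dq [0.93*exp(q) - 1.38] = 0.93*exp(q)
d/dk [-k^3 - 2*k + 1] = -3*k^2 - 2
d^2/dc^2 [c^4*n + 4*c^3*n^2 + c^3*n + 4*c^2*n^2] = 2*n*(6*c^2 + 12*c*n + 3*c + 4*n)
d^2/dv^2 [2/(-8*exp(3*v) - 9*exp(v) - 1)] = 18*((8*exp(2*v) + 1)*(8*exp(3*v) + 9*exp(v) + 1) - 2*(8*exp(2*v) + 3)^2*exp(v))*exp(v)/(8*exp(3*v) + 9*exp(v) + 1)^3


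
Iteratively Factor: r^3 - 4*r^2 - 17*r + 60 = (r - 5)*(r^2 + r - 12) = (r - 5)*(r - 3)*(r + 4)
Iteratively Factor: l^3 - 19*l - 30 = (l + 3)*(l^2 - 3*l - 10) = (l - 5)*(l + 3)*(l + 2)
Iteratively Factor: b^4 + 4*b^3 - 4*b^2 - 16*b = (b - 2)*(b^3 + 6*b^2 + 8*b) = (b - 2)*(b + 2)*(b^2 + 4*b) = b*(b - 2)*(b + 2)*(b + 4)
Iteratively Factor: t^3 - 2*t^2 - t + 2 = (t - 1)*(t^2 - t - 2) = (t - 2)*(t - 1)*(t + 1)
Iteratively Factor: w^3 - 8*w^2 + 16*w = (w - 4)*(w^2 - 4*w) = w*(w - 4)*(w - 4)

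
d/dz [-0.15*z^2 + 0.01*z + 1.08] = 0.01 - 0.3*z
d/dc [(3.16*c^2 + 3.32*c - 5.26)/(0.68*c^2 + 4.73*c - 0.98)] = (12.6892*c^2 + 0.959999999999999*c + 21.6262)/(0.4624*c^4 + 6.4328*c^3 + 21.0401*c^2 - 9.2708*c + 0.9604)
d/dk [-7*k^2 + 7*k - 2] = 7 - 14*k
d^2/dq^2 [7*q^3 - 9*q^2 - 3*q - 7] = 42*q - 18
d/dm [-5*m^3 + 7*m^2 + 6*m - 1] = -15*m^2 + 14*m + 6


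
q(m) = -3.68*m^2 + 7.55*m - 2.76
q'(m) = 7.55 - 7.36*m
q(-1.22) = -17.45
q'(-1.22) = 16.53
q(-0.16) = -4.06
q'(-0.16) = 8.73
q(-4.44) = -108.83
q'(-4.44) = 40.23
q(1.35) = 0.73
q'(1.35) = -2.39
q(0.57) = 0.35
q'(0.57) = 3.35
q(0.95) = 1.09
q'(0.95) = 0.56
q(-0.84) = -11.70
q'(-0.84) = 13.73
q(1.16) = 1.05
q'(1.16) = -0.99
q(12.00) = -442.08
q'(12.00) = -80.77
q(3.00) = -13.23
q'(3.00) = -14.53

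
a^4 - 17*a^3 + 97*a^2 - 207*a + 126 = (a - 7)*(a - 6)*(a - 3)*(a - 1)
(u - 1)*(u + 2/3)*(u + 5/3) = u^3 + 4*u^2/3 - 11*u/9 - 10/9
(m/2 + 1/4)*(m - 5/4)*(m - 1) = m^3/2 - 7*m^2/8 + m/16 + 5/16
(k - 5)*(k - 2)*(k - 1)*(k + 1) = k^4 - 7*k^3 + 9*k^2 + 7*k - 10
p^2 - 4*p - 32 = (p - 8)*(p + 4)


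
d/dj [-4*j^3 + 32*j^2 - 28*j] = -12*j^2 + 64*j - 28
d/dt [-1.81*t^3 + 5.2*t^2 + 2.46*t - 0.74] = -5.43*t^2 + 10.4*t + 2.46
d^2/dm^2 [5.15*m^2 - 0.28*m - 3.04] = 10.3000000000000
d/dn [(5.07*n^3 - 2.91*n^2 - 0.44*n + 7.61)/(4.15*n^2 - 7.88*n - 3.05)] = (21.0405*n^4 - 79.9032*n^3 - 21.6337*n^2 - 45.412*n + 61.3088)/(17.2225*n^4 - 65.404*n^3 + 36.7794*n^2 + 48.068*n + 9.3025)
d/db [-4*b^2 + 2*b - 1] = 2 - 8*b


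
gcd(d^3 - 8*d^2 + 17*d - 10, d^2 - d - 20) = d - 5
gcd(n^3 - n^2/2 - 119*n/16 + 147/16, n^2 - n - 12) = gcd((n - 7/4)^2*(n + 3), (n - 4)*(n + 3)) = n + 3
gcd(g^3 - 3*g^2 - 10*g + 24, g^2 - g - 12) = g^2 - g - 12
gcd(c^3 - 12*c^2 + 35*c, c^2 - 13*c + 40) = c - 5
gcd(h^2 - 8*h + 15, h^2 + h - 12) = h - 3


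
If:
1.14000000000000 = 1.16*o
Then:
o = 0.98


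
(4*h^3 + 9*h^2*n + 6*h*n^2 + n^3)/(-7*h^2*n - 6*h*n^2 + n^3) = (-4*h^2 - 5*h*n - n^2)/(n*(7*h - n))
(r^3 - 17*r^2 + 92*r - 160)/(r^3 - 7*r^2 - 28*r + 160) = (r - 5)/(r + 5)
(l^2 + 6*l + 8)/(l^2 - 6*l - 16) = (l + 4)/(l - 8)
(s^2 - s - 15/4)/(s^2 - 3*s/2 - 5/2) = (s + 3/2)/(s + 1)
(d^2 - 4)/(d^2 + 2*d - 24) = (d^2 - 4)/(d^2 + 2*d - 24)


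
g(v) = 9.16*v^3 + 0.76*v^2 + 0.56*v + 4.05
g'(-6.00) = 980.72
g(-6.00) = -1950.51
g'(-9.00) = 2212.76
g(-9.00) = -6617.07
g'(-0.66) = 11.53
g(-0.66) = 1.38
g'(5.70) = 902.05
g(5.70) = 1728.30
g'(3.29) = 303.01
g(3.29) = 340.32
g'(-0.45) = 5.44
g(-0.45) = 3.12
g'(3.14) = 276.27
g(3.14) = 296.89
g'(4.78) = 635.70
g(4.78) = 1024.50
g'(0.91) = 24.70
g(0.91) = 12.09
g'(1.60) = 73.34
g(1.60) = 44.41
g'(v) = 27.48*v^2 + 1.52*v + 0.56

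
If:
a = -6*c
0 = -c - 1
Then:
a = 6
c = -1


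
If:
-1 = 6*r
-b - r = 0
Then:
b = 1/6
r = -1/6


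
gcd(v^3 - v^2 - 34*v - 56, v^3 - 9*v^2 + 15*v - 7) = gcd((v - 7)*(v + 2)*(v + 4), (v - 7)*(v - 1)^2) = v - 7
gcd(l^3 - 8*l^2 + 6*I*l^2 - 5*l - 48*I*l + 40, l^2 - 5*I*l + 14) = 1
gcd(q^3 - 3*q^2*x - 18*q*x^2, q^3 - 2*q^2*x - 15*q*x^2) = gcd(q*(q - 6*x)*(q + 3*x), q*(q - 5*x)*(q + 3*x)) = q^2 + 3*q*x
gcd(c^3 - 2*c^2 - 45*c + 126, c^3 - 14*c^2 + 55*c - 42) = c - 6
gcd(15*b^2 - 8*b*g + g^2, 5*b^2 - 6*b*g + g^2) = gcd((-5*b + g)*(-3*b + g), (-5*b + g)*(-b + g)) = 5*b - g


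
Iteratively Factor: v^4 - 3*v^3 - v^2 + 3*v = (v)*(v^3 - 3*v^2 - v + 3) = v*(v - 1)*(v^2 - 2*v - 3) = v*(v - 3)*(v - 1)*(v + 1)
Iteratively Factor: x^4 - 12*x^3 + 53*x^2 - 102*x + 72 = (x - 3)*(x^3 - 9*x^2 + 26*x - 24) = (x - 4)*(x - 3)*(x^2 - 5*x + 6) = (x - 4)*(x - 3)*(x - 2)*(x - 3)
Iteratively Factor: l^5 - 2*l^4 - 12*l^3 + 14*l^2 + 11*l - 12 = (l - 1)*(l^4 - l^3 - 13*l^2 + l + 12) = (l - 1)*(l + 1)*(l^3 - 2*l^2 - 11*l + 12) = (l - 1)*(l + 1)*(l + 3)*(l^2 - 5*l + 4) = (l - 4)*(l - 1)*(l + 1)*(l + 3)*(l - 1)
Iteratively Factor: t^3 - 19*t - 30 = (t + 2)*(t^2 - 2*t - 15) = (t + 2)*(t + 3)*(t - 5)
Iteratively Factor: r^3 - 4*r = (r - 2)*(r^2 + 2*r) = (r - 2)*(r + 2)*(r)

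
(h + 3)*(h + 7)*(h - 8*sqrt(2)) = h^3 - 8*sqrt(2)*h^2 + 10*h^2 - 80*sqrt(2)*h + 21*h - 168*sqrt(2)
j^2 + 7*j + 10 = (j + 2)*(j + 5)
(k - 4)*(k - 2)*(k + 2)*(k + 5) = k^4 + k^3 - 24*k^2 - 4*k + 80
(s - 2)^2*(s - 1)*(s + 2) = s^4 - 3*s^3 - 2*s^2 + 12*s - 8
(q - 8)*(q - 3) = q^2 - 11*q + 24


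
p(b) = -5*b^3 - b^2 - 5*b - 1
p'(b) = -15*b^2 - 2*b - 5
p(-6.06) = 1105.30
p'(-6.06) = -543.73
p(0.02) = -1.10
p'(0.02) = -5.05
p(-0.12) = -0.41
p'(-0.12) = -4.98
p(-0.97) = 7.47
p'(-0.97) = -17.17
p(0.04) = -1.20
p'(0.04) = -5.10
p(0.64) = -5.92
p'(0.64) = -12.42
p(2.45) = -92.78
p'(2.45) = -99.94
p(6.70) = -1583.20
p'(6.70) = -691.75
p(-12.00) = 8555.00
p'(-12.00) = -2141.00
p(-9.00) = 3608.00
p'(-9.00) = -1202.00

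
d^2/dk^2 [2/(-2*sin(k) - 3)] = 4*(2*sin(k)^2 - 3*sin(k) - 4)/(2*sin(k) + 3)^3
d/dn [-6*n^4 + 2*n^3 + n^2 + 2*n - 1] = -24*n^3 + 6*n^2 + 2*n + 2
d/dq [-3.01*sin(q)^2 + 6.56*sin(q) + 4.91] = (6.56 - 6.02*sin(q))*cos(q)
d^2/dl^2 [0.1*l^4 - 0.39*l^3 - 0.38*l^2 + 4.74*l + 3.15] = 1.2*l^2 - 2.34*l - 0.76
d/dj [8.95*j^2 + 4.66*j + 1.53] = 17.9*j + 4.66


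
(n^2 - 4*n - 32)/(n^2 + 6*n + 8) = (n - 8)/(n + 2)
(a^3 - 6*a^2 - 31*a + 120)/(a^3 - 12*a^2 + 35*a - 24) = (a + 5)/(a - 1)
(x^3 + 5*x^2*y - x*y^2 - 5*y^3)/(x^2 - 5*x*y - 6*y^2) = (x^2 + 4*x*y - 5*y^2)/(x - 6*y)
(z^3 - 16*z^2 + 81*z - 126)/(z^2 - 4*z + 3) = (z^2 - 13*z + 42)/(z - 1)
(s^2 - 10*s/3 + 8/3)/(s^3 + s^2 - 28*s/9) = 3*(s - 2)/(s*(3*s + 7))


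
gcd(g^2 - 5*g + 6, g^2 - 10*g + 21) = g - 3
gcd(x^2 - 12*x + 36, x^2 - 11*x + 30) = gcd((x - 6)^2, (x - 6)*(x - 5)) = x - 6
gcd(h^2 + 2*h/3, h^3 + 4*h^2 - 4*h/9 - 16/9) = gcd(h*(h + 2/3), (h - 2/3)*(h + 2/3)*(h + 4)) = h + 2/3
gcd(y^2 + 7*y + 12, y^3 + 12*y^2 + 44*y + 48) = y + 4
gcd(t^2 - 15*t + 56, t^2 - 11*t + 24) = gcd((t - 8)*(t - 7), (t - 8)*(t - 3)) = t - 8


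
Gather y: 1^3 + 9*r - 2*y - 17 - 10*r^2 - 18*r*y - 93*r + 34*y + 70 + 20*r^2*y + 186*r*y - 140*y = -10*r^2 - 84*r + y*(20*r^2 + 168*r - 108) + 54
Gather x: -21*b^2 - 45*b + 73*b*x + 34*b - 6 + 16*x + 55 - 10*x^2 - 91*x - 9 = -21*b^2 - 11*b - 10*x^2 + x*(73*b - 75) + 40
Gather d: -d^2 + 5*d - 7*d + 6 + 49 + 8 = -d^2 - 2*d + 63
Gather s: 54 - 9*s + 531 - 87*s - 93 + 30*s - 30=462 - 66*s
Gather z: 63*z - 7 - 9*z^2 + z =-9*z^2 + 64*z - 7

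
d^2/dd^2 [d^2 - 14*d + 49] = 2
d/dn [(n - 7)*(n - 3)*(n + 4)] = 3*n^2 - 12*n - 19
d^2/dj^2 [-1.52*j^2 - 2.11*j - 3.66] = -3.04000000000000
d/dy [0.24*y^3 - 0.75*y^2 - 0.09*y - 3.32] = 0.72*y^2 - 1.5*y - 0.09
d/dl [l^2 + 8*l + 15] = 2*l + 8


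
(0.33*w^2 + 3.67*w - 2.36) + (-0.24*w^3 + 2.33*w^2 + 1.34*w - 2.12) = -0.24*w^3 + 2.66*w^2 + 5.01*w - 4.48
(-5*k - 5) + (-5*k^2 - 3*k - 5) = -5*k^2 - 8*k - 10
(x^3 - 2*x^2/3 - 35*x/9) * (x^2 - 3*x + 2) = x^5 - 11*x^4/3 + x^3/9 + 31*x^2/3 - 70*x/9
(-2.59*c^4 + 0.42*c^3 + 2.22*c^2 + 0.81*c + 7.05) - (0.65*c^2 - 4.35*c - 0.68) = -2.59*c^4 + 0.42*c^3 + 1.57*c^2 + 5.16*c + 7.73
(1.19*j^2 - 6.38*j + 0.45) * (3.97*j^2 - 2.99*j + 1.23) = 4.7243*j^4 - 28.8867*j^3 + 22.3264*j^2 - 9.1929*j + 0.5535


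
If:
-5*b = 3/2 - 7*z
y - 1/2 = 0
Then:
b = 7*z/5 - 3/10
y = 1/2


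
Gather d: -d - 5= -d - 5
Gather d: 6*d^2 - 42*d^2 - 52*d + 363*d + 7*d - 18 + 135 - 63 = -36*d^2 + 318*d + 54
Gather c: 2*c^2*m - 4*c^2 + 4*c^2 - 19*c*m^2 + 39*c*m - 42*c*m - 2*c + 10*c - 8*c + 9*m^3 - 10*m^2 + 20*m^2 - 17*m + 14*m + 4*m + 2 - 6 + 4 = 2*c^2*m + c*(-19*m^2 - 3*m) + 9*m^3 + 10*m^2 + m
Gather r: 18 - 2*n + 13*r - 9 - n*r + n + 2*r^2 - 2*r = -n + 2*r^2 + r*(11 - n) + 9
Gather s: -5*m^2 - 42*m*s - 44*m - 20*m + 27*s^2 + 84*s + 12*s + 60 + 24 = -5*m^2 - 64*m + 27*s^2 + s*(96 - 42*m) + 84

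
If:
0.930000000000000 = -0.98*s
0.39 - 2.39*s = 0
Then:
No Solution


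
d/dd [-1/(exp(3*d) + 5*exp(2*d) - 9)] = (3*exp(d) + 10)*exp(2*d)/(exp(3*d) + 5*exp(2*d) - 9)^2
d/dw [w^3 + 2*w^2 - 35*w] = 3*w^2 + 4*w - 35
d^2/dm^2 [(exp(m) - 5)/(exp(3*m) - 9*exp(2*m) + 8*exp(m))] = 4*(exp(5*m) - 18*exp(4*m) + 136*exp(3*m) - 407*exp(2*m) + 270*exp(m) - 80)*exp(-m)/(exp(6*m) - 27*exp(5*m) + 267*exp(4*m) - 1161*exp(3*m) + 2136*exp(2*m) - 1728*exp(m) + 512)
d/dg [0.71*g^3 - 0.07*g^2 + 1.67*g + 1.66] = 2.13*g^2 - 0.14*g + 1.67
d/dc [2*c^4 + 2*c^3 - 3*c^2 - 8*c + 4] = 8*c^3 + 6*c^2 - 6*c - 8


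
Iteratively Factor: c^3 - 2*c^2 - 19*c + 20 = (c - 1)*(c^2 - c - 20) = (c - 5)*(c - 1)*(c + 4)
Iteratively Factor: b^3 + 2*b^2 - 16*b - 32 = (b - 4)*(b^2 + 6*b + 8) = (b - 4)*(b + 4)*(b + 2)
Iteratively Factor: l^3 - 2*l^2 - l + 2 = (l - 1)*(l^2 - l - 2) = (l - 2)*(l - 1)*(l + 1)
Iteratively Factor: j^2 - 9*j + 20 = (j - 4)*(j - 5)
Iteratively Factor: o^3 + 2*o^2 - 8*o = (o - 2)*(o^2 + 4*o) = (o - 2)*(o + 4)*(o)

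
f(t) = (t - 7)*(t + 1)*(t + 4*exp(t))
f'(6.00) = -1584.72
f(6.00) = -11338.01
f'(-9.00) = 344.05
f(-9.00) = -1151.94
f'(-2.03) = 29.32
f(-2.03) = -13.99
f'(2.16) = -607.67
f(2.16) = -563.52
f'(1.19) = -231.93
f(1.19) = -182.44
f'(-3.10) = 60.65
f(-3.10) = -61.93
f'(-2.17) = 33.34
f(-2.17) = -18.38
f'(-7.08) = 228.56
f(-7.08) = -605.81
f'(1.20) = -234.35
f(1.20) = -184.77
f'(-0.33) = -35.99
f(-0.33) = -12.50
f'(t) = (t - 7)*(t + 1)*(4*exp(t) + 1) + (t - 7)*(t + 4*exp(t)) + (t + 1)*(t + 4*exp(t)) = 4*t^2*exp(t) + 3*t^2 - 16*t*exp(t) - 12*t - 52*exp(t) - 7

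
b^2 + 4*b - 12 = (b - 2)*(b + 6)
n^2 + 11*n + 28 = (n + 4)*(n + 7)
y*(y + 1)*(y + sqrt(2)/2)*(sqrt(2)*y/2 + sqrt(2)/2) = sqrt(2)*y^4/2 + y^3/2 + sqrt(2)*y^3 + sqrt(2)*y^2/2 + y^2 + y/2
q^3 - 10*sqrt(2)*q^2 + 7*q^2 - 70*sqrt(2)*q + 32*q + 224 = (q + 7)*(q - 8*sqrt(2))*(q - 2*sqrt(2))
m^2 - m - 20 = (m - 5)*(m + 4)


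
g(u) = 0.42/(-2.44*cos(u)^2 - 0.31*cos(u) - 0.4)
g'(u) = 0.42*(-4.88*sin(u)*cos(u) - 0.31*sin(u))/(-2.44*cos(u)^2 - 0.31*cos(u) - 0.4)^2 = -(2.0496*cos(u) + 0.1302)*sin(u)/(2.44*cos(u)^2 + 0.31*cos(u) + 0.4)^2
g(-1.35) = -0.72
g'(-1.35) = 1.65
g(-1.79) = -0.94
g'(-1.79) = -1.53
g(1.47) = -0.92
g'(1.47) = -1.61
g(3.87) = -0.27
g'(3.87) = -0.40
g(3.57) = -0.20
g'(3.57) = -0.16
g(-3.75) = -0.23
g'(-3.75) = 0.28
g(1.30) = -0.64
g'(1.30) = -1.51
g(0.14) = -0.14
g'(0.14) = -0.03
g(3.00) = -0.17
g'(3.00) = 0.04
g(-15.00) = -0.27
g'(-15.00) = -0.38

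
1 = 1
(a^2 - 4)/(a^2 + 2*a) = (a - 2)/a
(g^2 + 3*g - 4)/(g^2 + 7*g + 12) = (g - 1)/(g + 3)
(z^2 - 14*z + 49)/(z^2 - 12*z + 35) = (z - 7)/(z - 5)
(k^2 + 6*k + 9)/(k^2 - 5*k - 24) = (k + 3)/(k - 8)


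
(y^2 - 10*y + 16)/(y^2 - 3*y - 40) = (y - 2)/(y + 5)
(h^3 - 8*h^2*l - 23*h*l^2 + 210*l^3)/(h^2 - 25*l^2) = (h^2 - 13*h*l + 42*l^2)/(h - 5*l)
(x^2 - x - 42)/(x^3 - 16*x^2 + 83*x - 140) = (x + 6)/(x^2 - 9*x + 20)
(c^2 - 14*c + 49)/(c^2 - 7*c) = (c - 7)/c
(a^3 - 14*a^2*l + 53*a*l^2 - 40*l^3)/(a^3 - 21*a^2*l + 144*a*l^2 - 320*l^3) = (a - l)/(a - 8*l)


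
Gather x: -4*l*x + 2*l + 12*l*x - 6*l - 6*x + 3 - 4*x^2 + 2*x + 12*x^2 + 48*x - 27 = -4*l + 8*x^2 + x*(8*l + 44) - 24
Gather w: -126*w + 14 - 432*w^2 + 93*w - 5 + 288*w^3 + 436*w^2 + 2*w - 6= 288*w^3 + 4*w^2 - 31*w + 3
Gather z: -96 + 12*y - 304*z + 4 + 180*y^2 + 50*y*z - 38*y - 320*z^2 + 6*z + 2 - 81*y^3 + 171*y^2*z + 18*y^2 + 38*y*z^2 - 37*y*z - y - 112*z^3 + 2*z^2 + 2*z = -81*y^3 + 198*y^2 - 27*y - 112*z^3 + z^2*(38*y - 318) + z*(171*y^2 + 13*y - 296) - 90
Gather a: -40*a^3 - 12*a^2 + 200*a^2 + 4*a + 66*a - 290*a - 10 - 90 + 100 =-40*a^3 + 188*a^2 - 220*a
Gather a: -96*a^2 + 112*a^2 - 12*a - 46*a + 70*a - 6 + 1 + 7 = 16*a^2 + 12*a + 2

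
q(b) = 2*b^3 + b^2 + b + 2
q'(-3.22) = 56.77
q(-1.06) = -0.32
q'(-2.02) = 21.44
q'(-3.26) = 58.25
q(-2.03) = -12.64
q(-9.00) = -1384.00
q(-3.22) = -57.62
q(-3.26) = -59.92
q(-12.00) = -3322.00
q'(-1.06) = 5.62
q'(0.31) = 2.20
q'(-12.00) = 841.00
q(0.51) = 3.04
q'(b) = 6*b^2 + 2*b + 1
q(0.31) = 2.47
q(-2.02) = -12.42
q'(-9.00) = 469.00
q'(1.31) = 13.92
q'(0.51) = 3.58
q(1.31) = 9.52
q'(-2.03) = 21.67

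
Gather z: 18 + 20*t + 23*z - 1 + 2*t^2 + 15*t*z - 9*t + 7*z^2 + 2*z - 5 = 2*t^2 + 11*t + 7*z^2 + z*(15*t + 25) + 12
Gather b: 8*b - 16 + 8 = 8*b - 8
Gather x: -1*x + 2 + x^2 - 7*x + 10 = x^2 - 8*x + 12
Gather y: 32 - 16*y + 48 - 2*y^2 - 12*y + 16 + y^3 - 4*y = y^3 - 2*y^2 - 32*y + 96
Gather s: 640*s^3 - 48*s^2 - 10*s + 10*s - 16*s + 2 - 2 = 640*s^3 - 48*s^2 - 16*s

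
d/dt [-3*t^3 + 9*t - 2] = 9 - 9*t^2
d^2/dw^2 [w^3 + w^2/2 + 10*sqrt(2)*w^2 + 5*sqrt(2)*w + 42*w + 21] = 6*w + 1 + 20*sqrt(2)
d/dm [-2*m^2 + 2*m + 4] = 2 - 4*m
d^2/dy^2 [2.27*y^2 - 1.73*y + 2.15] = 4.54000000000000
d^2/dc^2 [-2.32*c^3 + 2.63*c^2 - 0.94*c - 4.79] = 5.26 - 13.92*c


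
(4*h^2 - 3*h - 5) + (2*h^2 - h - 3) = 6*h^2 - 4*h - 8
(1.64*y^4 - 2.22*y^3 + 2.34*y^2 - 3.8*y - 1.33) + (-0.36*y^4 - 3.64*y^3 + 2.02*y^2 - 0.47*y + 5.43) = 1.28*y^4 - 5.86*y^3 + 4.36*y^2 - 4.27*y + 4.1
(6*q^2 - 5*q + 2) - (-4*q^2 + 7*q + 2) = 10*q^2 - 12*q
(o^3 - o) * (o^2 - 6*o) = o^5 - 6*o^4 - o^3 + 6*o^2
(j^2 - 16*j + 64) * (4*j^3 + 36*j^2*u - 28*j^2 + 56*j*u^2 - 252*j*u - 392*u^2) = 4*j^5 + 36*j^4*u - 92*j^4 + 56*j^3*u^2 - 828*j^3*u + 704*j^3 - 1288*j^2*u^2 + 6336*j^2*u - 1792*j^2 + 9856*j*u^2 - 16128*j*u - 25088*u^2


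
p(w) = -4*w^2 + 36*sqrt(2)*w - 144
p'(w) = -8*w + 36*sqrt(2)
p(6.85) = 17.06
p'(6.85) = -3.89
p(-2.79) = -317.18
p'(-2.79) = 73.23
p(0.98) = -97.95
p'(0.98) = 43.07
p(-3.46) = -368.04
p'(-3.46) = 78.59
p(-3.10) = -340.27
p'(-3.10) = 75.71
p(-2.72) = -312.07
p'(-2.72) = 72.67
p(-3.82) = -396.85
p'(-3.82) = 81.47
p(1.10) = -92.84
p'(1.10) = 42.11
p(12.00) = -109.06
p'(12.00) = -45.09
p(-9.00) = -926.21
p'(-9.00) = 122.91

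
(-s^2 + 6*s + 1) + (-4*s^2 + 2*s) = -5*s^2 + 8*s + 1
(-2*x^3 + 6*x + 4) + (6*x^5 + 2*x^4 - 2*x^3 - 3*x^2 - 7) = 6*x^5 + 2*x^4 - 4*x^3 - 3*x^2 + 6*x - 3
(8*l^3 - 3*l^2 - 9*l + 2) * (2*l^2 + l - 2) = 16*l^5 + 2*l^4 - 37*l^3 + l^2 + 20*l - 4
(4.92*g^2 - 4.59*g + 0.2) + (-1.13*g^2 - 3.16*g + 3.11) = 3.79*g^2 - 7.75*g + 3.31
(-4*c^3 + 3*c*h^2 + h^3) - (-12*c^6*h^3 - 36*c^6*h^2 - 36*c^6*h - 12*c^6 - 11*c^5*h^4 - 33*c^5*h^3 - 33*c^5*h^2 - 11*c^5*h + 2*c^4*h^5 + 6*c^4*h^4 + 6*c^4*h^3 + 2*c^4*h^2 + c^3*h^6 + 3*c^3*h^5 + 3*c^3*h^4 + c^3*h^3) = 12*c^6*h^3 + 36*c^6*h^2 + 36*c^6*h + 12*c^6 + 11*c^5*h^4 + 33*c^5*h^3 + 33*c^5*h^2 + 11*c^5*h - 2*c^4*h^5 - 6*c^4*h^4 - 6*c^4*h^3 - 2*c^4*h^2 - c^3*h^6 - 3*c^3*h^5 - 3*c^3*h^4 - c^3*h^3 - 4*c^3 + 3*c*h^2 + h^3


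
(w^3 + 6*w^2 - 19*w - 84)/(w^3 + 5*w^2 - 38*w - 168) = (w^2 - w - 12)/(w^2 - 2*w - 24)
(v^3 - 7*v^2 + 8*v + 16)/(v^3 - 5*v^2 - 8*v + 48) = (v + 1)/(v + 3)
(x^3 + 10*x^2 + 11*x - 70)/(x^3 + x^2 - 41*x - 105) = (x^2 + 5*x - 14)/(x^2 - 4*x - 21)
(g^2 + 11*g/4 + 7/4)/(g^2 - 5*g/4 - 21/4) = (g + 1)/(g - 3)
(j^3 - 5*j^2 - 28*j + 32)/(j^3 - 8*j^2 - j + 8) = (j + 4)/(j + 1)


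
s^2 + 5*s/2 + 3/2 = (s + 1)*(s + 3/2)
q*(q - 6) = q^2 - 6*q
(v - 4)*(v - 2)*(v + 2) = v^3 - 4*v^2 - 4*v + 16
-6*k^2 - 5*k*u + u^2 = (-6*k + u)*(k + u)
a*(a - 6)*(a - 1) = a^3 - 7*a^2 + 6*a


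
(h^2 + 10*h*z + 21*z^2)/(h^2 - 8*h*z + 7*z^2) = (h^2 + 10*h*z + 21*z^2)/(h^2 - 8*h*z + 7*z^2)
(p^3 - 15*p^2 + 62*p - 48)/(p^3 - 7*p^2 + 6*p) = (p - 8)/p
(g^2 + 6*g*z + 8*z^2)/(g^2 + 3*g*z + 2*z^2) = (g + 4*z)/(g + z)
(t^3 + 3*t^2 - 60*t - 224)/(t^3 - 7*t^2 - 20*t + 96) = (t + 7)/(t - 3)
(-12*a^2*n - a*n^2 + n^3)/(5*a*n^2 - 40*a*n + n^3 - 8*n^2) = (-12*a^2 - a*n + n^2)/(5*a*n - 40*a + n^2 - 8*n)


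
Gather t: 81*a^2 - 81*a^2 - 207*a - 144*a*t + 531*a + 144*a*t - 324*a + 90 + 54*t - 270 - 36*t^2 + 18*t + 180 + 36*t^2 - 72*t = 0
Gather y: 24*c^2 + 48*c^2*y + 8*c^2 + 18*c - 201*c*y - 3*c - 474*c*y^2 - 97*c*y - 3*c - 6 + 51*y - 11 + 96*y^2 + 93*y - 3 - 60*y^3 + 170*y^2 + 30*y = 32*c^2 + 12*c - 60*y^3 + y^2*(266 - 474*c) + y*(48*c^2 - 298*c + 174) - 20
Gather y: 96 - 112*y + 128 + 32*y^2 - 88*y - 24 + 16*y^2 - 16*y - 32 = 48*y^2 - 216*y + 168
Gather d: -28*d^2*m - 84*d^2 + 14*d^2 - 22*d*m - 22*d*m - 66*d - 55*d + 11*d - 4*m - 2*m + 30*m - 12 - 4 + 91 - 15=d^2*(-28*m - 70) + d*(-44*m - 110) + 24*m + 60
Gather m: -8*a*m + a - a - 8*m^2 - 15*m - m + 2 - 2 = -8*m^2 + m*(-8*a - 16)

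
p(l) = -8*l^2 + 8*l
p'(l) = 8 - 16*l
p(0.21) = 1.33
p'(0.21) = 4.64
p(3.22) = -57.19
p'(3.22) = -43.52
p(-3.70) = -139.12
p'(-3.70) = 67.20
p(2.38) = -26.28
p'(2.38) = -30.08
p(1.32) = -3.38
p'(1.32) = -13.12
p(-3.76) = -143.18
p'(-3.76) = 68.16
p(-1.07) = -17.72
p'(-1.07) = 25.12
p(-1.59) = -32.94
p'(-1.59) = 33.44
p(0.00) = 0.00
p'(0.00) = 8.00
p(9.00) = -576.00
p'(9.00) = -136.00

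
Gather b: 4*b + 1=4*b + 1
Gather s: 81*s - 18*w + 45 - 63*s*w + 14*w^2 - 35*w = s*(81 - 63*w) + 14*w^2 - 53*w + 45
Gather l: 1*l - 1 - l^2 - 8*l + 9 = -l^2 - 7*l + 8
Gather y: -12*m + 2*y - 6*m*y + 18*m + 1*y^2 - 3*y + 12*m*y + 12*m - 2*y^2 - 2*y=18*m - y^2 + y*(6*m - 3)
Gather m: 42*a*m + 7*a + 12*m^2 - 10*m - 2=7*a + 12*m^2 + m*(42*a - 10) - 2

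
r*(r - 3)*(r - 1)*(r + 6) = r^4 + 2*r^3 - 21*r^2 + 18*r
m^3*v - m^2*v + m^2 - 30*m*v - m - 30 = (m - 6)*(m + 5)*(m*v + 1)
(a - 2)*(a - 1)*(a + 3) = a^3 - 7*a + 6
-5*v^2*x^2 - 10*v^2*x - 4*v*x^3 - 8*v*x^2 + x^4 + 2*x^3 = x*(-5*v + x)*(v + x)*(x + 2)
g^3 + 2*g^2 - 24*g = g*(g - 4)*(g + 6)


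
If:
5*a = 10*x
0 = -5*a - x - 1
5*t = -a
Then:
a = -2/11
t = 2/55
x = -1/11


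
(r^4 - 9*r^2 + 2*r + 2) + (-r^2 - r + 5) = r^4 - 10*r^2 + r + 7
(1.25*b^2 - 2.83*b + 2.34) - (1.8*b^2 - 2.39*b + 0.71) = -0.55*b^2 - 0.44*b + 1.63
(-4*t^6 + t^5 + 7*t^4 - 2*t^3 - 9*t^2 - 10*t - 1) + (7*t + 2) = -4*t^6 + t^5 + 7*t^4 - 2*t^3 - 9*t^2 - 3*t + 1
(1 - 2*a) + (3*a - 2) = a - 1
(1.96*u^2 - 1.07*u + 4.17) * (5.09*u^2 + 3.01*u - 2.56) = 9.9764*u^4 + 0.4533*u^3 + 12.987*u^2 + 15.2909*u - 10.6752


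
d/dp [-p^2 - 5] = -2*p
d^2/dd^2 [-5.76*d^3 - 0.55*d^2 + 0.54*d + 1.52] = -34.56*d - 1.1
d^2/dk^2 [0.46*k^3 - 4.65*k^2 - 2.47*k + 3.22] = 2.76*k - 9.3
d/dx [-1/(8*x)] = 1/(8*x^2)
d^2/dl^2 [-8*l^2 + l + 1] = -16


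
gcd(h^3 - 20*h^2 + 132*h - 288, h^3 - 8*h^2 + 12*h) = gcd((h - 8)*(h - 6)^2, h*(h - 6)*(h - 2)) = h - 6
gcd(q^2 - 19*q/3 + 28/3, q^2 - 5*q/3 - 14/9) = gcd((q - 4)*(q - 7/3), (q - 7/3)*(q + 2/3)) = q - 7/3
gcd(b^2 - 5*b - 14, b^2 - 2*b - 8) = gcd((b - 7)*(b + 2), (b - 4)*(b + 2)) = b + 2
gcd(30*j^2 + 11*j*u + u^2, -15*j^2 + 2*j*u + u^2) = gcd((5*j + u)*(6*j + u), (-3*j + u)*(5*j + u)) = 5*j + u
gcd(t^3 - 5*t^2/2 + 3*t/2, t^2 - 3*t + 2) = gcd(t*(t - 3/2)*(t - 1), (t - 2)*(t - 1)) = t - 1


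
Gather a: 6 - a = 6 - a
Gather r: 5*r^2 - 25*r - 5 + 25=5*r^2 - 25*r + 20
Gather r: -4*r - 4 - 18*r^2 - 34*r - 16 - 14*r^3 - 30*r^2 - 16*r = -14*r^3 - 48*r^2 - 54*r - 20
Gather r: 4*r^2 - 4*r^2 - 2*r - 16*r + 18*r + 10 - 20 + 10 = 0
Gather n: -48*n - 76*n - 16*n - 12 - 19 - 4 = -140*n - 35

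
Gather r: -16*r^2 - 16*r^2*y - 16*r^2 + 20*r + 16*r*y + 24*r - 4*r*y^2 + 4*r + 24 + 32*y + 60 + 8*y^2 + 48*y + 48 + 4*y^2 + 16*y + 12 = r^2*(-16*y - 32) + r*(-4*y^2 + 16*y + 48) + 12*y^2 + 96*y + 144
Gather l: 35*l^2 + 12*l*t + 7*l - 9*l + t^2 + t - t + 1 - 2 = 35*l^2 + l*(12*t - 2) + t^2 - 1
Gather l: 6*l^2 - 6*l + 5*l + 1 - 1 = 6*l^2 - l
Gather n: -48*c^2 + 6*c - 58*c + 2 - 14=-48*c^2 - 52*c - 12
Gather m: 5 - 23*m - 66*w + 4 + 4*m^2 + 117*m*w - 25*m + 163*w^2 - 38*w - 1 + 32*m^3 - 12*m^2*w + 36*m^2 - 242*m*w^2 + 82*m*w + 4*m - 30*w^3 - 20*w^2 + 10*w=32*m^3 + m^2*(40 - 12*w) + m*(-242*w^2 + 199*w - 44) - 30*w^3 + 143*w^2 - 94*w + 8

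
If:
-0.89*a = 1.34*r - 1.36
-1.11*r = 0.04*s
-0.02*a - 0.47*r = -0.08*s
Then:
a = 1.55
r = -0.01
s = 0.32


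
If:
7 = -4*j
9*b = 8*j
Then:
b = -14/9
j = -7/4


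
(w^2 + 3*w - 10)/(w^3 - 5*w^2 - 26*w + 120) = (w - 2)/(w^2 - 10*w + 24)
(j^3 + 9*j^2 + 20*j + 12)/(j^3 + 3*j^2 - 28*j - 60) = (j + 1)/(j - 5)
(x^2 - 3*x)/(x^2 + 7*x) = (x - 3)/(x + 7)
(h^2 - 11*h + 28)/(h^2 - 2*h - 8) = (h - 7)/(h + 2)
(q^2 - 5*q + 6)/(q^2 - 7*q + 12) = (q - 2)/(q - 4)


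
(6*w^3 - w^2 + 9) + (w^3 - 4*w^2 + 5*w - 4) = 7*w^3 - 5*w^2 + 5*w + 5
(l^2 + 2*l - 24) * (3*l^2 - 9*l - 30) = 3*l^4 - 3*l^3 - 120*l^2 + 156*l + 720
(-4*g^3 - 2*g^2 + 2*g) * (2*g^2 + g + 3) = -8*g^5 - 8*g^4 - 10*g^3 - 4*g^2 + 6*g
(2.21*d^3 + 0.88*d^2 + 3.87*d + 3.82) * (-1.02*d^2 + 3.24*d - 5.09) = -2.2542*d^5 + 6.2628*d^4 - 12.3451*d^3 + 4.1632*d^2 - 7.3215*d - 19.4438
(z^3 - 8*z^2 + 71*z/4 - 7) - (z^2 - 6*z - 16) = z^3 - 9*z^2 + 95*z/4 + 9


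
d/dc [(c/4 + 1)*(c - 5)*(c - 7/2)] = 3*c^2/4 - 9*c/4 - 33/8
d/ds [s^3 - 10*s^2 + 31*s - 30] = 3*s^2 - 20*s + 31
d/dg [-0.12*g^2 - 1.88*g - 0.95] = -0.24*g - 1.88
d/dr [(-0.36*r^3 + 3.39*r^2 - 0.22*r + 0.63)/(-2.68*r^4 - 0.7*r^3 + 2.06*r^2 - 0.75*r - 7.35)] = (-0.964799999999999*r^6 + 18.1704*r^5 - 0.137400000000001*r^4 + 6.9856*r^3 + 7.1717*r^2 - 52.4286*r + 2.0895)/(7.1824*r^8 + 3.752*r^7 - 10.5516*r^6 + 1.136*r^5 + 44.6896*r^4 + 7.2*r^3 - 29.7195*r^2 + 11.025*r + 54.0225)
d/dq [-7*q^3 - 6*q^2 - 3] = 3*q*(-7*q - 4)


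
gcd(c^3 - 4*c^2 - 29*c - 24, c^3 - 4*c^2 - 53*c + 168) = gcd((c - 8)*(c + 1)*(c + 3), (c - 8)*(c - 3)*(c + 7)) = c - 8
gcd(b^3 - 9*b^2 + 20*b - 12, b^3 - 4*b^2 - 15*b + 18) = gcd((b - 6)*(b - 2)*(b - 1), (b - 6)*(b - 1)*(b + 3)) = b^2 - 7*b + 6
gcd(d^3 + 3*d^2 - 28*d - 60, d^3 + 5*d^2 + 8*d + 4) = d + 2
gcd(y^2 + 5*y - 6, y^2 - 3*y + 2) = y - 1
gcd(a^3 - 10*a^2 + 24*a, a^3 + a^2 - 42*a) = a^2 - 6*a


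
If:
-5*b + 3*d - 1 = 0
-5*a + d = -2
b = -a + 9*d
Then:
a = 83/205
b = -38/205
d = 1/41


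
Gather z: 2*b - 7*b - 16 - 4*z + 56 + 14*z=-5*b + 10*z + 40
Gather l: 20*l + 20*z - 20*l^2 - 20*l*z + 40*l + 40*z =-20*l^2 + l*(60 - 20*z) + 60*z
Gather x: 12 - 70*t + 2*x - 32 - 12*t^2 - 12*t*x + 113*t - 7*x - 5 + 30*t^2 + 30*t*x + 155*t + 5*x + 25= 18*t^2 + 18*t*x + 198*t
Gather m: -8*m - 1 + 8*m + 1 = 0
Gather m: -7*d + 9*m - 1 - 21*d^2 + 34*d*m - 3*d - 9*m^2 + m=-21*d^2 - 10*d - 9*m^2 + m*(34*d + 10) - 1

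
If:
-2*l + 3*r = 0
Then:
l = 3*r/2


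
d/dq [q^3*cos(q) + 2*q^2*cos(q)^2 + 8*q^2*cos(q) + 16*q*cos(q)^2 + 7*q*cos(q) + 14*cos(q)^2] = -q^3*sin(q) - 8*q^2*sin(q) - 2*q^2*sin(2*q) + 3*q^2*cos(q) - 7*q*sin(q) - 16*q*sin(2*q) + 4*q*cos(q)^2 + 16*q*cos(q) - 14*sin(2*q) + 16*cos(q)^2 + 7*cos(q)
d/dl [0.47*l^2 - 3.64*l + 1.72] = 0.94*l - 3.64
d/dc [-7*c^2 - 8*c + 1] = -14*c - 8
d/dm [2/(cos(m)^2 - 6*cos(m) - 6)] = 4*(cos(m) - 3)*sin(m)/(sin(m)^2 + 6*cos(m) + 5)^2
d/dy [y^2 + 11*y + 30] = 2*y + 11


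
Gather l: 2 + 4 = 6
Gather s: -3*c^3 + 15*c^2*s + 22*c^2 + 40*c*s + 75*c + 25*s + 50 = -3*c^3 + 22*c^2 + 75*c + s*(15*c^2 + 40*c + 25) + 50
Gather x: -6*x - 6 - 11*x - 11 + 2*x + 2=-15*x - 15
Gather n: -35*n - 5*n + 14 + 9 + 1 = 24 - 40*n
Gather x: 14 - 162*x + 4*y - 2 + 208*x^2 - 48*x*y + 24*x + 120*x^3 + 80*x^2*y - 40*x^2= 120*x^3 + x^2*(80*y + 168) + x*(-48*y - 138) + 4*y + 12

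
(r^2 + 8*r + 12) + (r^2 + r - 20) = 2*r^2 + 9*r - 8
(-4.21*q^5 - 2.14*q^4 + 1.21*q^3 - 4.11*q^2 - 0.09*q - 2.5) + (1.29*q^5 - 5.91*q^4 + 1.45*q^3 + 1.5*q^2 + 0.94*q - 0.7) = -2.92*q^5 - 8.05*q^4 + 2.66*q^3 - 2.61*q^2 + 0.85*q - 3.2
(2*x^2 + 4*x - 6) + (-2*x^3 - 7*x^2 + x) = -2*x^3 - 5*x^2 + 5*x - 6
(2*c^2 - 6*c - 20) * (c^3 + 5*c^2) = 2*c^5 + 4*c^4 - 50*c^3 - 100*c^2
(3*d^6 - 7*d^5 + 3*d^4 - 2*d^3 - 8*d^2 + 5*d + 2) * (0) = 0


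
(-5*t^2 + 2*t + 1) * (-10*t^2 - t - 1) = 50*t^4 - 15*t^3 - 7*t^2 - 3*t - 1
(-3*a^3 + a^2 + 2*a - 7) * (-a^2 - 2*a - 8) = 3*a^5 + 5*a^4 + 20*a^3 - 5*a^2 - 2*a + 56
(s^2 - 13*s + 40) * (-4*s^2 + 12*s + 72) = -4*s^4 + 64*s^3 - 244*s^2 - 456*s + 2880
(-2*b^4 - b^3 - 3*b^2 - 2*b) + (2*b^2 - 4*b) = -2*b^4 - b^3 - b^2 - 6*b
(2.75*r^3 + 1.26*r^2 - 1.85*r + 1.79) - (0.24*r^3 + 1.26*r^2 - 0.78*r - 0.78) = 2.51*r^3 - 1.07*r + 2.57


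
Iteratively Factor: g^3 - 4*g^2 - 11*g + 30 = (g + 3)*(g^2 - 7*g + 10) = (g - 5)*(g + 3)*(g - 2)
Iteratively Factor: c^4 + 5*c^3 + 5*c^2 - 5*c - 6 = (c + 3)*(c^3 + 2*c^2 - c - 2) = (c - 1)*(c + 3)*(c^2 + 3*c + 2) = (c - 1)*(c + 2)*(c + 3)*(c + 1)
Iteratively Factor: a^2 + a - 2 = (a + 2)*(a - 1)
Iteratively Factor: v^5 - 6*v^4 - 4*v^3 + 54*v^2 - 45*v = (v - 3)*(v^4 - 3*v^3 - 13*v^2 + 15*v) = (v - 3)*(v - 1)*(v^3 - 2*v^2 - 15*v) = (v - 3)*(v - 1)*(v + 3)*(v^2 - 5*v) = (v - 5)*(v - 3)*(v - 1)*(v + 3)*(v)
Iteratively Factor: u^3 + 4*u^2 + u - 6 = (u + 3)*(u^2 + u - 2) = (u - 1)*(u + 3)*(u + 2)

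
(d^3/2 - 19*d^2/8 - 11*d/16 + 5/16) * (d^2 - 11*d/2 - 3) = d^5/2 - 41*d^4/8 + 87*d^3/8 + 359*d^2/32 + 11*d/32 - 15/16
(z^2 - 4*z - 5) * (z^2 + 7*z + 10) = z^4 + 3*z^3 - 23*z^2 - 75*z - 50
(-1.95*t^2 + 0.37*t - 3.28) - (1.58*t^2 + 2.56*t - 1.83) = -3.53*t^2 - 2.19*t - 1.45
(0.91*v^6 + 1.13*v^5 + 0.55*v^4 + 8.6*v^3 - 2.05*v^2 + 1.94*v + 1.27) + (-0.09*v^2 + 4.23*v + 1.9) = 0.91*v^6 + 1.13*v^5 + 0.55*v^4 + 8.6*v^3 - 2.14*v^2 + 6.17*v + 3.17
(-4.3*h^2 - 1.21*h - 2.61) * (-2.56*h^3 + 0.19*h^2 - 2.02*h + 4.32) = 11.008*h^5 + 2.2806*h^4 + 15.1377*h^3 - 16.6277*h^2 + 0.0449999999999999*h - 11.2752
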